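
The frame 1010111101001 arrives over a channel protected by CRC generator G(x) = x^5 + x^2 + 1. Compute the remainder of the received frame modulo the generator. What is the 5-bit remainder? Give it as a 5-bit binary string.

00000

Modulo-2 division of 1010111101001 by 100101:
  pos 0: 101011 XOR 100101 = 001110
  pos 2: 111011 XOR 100101 = 011110
  pos 3: 111100 XOR 100101 = 011001
  pos 4: 110011 XOR 100101 = 010110
  pos 5: 101100 XOR 100101 = 001001
  pos 7: 100101 XOR 100101 = 000000
Remainder = 00000 (zero — the frame passes the CRC check).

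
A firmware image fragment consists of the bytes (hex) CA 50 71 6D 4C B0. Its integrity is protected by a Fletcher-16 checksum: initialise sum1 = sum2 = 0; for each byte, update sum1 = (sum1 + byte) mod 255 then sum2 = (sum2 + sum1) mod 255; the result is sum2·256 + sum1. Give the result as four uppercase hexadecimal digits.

A9F6

Running sums (mod 255):
  after byte 0 (CA): sum1=202, sum2=202
  after byte 1 (50): sum1=27, sum2=229
  after byte 2 (71): sum1=140, sum2=114
  after byte 3 (6D): sum1=249, sum2=108
  after byte 4 (4C): sum1=70, sum2=178
  after byte 5 (B0): sum1=246, sum2=169
Checksum = sum2·256 + sum1 = 169·256 + 246 = 43510 = 0xA9F6.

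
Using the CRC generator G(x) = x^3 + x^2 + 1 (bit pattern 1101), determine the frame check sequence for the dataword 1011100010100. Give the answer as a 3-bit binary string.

Append 3 zeros: 1011100010100000. Divide by 1101 (XOR where the leading bit is 1):
  pos 0: 1011 XOR 1101 = 0110
  pos 1: 1101 XOR 1101 = 0000
  pos 8: 1010 XOR 1101 = 0111
  pos 9: 1110 XOR 1101 = 0011
  pos 11: 1100 XOR 1101 = 0001
Remainder (last 3 bits) = 010. This is the CRC / FCS.

010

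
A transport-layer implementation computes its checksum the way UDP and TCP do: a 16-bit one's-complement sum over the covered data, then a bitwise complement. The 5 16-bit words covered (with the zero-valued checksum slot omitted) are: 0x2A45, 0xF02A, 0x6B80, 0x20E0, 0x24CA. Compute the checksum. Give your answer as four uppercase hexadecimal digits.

One's-complement addition (fold any carry out of bit 15 back into bit 0):
  0x2A45 + 0xF02A = 0x11A6F → wrap carry → 0x1A70
  0x1A70 + 0x6B80 = 0x085F0
  0x85F0 + 0x20E0 = 0x0A6D0
  0xA6D0 + 0x24CA = 0x0CB9A
One's-complement sum = 0xCB9A.
Checksum = ~0xCB9A & 0xFFFF = 0x3465.

3465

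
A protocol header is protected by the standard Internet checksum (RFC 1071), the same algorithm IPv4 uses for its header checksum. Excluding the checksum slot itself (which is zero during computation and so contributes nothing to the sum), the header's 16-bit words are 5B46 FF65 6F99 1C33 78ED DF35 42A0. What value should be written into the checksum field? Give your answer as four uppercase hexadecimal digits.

One's-complement addition (fold any carry out of bit 15 back into bit 0):
  0x5B46 + 0xFF65 = 0x15AAB → wrap carry → 0x5AAC
  0x5AAC + 0x6F99 = 0x0CA45
  0xCA45 + 0x1C33 = 0x0E678
  0xE678 + 0x78ED = 0x15F65 → wrap carry → 0x5F66
  0x5F66 + 0xDF35 = 0x13E9B → wrap carry → 0x3E9C
  0x3E9C + 0x42A0 = 0x0813C
One's-complement sum = 0x813C.
Checksum = ~0x813C & 0xFFFF = 0x7EC3.

7EC3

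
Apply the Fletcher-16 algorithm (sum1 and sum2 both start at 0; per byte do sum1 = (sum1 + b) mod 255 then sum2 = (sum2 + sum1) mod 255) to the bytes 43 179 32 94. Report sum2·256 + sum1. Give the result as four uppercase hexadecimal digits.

Running sums (mod 255):
  after byte 0 (43): sum1=43, sum2=43
  after byte 1 (179): sum1=222, sum2=10
  after byte 2 (32): sum1=254, sum2=9
  after byte 3 (94): sum1=93, sum2=102
Checksum = sum2·256 + sum1 = 102·256 + 93 = 26205 = 0x665D.

665D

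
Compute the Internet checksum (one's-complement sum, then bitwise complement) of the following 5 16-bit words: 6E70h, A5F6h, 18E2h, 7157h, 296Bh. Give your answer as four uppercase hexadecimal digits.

One's-complement addition (fold any carry out of bit 15 back into bit 0):
  0x6E70 + 0xA5F6 = 0x11466 → wrap carry → 0x1467
  0x1467 + 0x18E2 = 0x02D49
  0x2D49 + 0x7157 = 0x09EA0
  0x9EA0 + 0x296B = 0x0C80B
One's-complement sum = 0xC80B.
Checksum = ~0xC80B & 0xFFFF = 0x37F4.

37F4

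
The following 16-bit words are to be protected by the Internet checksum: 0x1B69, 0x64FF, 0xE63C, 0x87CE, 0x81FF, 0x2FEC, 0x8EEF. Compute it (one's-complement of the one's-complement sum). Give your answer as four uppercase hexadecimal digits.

One's-complement addition (fold any carry out of bit 15 back into bit 0):
  0x1B69 + 0x64FF = 0x08068
  0x8068 + 0xE63C = 0x166A4 → wrap carry → 0x66A5
  0x66A5 + 0x87CE = 0x0EE73
  0xEE73 + 0x81FF = 0x17072 → wrap carry → 0x7073
  0x7073 + 0x2FEC = 0x0A05F
  0xA05F + 0x8EEF = 0x12F4E → wrap carry → 0x2F4F
One's-complement sum = 0x2F4F.
Checksum = ~0x2F4F & 0xFFFF = 0xD0B0.

D0B0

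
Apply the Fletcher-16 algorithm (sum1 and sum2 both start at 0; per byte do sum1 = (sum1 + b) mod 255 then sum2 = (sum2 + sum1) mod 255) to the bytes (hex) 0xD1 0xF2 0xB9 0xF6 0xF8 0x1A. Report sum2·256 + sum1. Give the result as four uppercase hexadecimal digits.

8188

Running sums (mod 255):
  after byte 0 (0xD1): sum1=209, sum2=209
  after byte 1 (0xF2): sum1=196, sum2=150
  after byte 2 (0xB9): sum1=126, sum2=21
  after byte 3 (0xF6): sum1=117, sum2=138
  after byte 4 (0xF8): sum1=110, sum2=248
  after byte 5 (0x1A): sum1=136, sum2=129
Checksum = sum2·256 + sum1 = 129·256 + 136 = 33160 = 0x8188.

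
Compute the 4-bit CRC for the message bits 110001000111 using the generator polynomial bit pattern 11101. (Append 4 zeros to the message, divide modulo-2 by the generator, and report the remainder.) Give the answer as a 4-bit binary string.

1111

Append 4 zeros: 1100010001110000. Divide by 11101 (XOR where the leading bit is 1):
  pos 0: 11000 XOR 11101 = 00101
  pos 2: 10110 XOR 11101 = 01011
  pos 3: 10110 XOR 11101 = 01011
  pos 4: 10110 XOR 11101 = 01011
  pos 5: 10111 XOR 11101 = 01010
  pos 6: 10101 XOR 11101 = 01000
  pos 7: 10001 XOR 11101 = 01100
  pos 8: 11000 XOR 11101 = 00101
  pos 10: 10100 XOR 11101 = 01001
  pos 11: 10010 XOR 11101 = 01111
Remainder (last 4 bits) = 1111. This is the CRC / FCS.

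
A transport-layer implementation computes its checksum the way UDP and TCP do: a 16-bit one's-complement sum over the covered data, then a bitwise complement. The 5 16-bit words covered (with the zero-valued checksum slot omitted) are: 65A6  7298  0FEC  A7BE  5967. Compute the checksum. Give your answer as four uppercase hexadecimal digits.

16AF

One's-complement addition (fold any carry out of bit 15 back into bit 0):
  0x65A6 + 0x7298 = 0x0D83E
  0xD83E + 0x0FEC = 0x0E82A
  0xE82A + 0xA7BE = 0x18FE8 → wrap carry → 0x8FE9
  0x8FE9 + 0x5967 = 0x0E950
One's-complement sum = 0xE950.
Checksum = ~0xE950 & 0xFFFF = 0x16AF.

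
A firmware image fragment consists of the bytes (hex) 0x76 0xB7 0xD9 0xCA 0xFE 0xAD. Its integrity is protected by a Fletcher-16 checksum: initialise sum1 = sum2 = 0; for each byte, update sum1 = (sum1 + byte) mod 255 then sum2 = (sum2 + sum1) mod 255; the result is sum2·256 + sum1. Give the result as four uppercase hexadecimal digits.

D07F

Running sums (mod 255):
  after byte 0 (0x76): sum1=118, sum2=118
  after byte 1 (0xB7): sum1=46, sum2=164
  after byte 2 (0xD9): sum1=8, sum2=172
  after byte 3 (0xCA): sum1=210, sum2=127
  after byte 4 (0xFE): sum1=209, sum2=81
  after byte 5 (0xAD): sum1=127, sum2=208
Checksum = sum2·256 + sum1 = 208·256 + 127 = 53375 = 0xD07F.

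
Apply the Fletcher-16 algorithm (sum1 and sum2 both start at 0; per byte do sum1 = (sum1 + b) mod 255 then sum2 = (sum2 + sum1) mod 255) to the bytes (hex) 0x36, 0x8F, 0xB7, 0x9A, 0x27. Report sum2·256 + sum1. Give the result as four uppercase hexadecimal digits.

Running sums (mod 255):
  after byte 0 (0x36): sum1=54, sum2=54
  after byte 1 (0x8F): sum1=197, sum2=251
  after byte 2 (0xB7): sum1=125, sum2=121
  after byte 3 (0x9A): sum1=24, sum2=145
  after byte 4 (0x27): sum1=63, sum2=208
Checksum = sum2·256 + sum1 = 208·256 + 63 = 53311 = 0xD03F.

D03F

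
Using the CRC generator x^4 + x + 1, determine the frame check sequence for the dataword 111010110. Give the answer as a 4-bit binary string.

1001

Append 4 zeros: 1110101100000. Divide by 10011 (XOR where the leading bit is 1):
  pos 0: 11101 XOR 10011 = 01110
  pos 1: 11100 XOR 10011 = 01111
  pos 2: 11111 XOR 10011 = 01100
  pos 3: 11001 XOR 10011 = 01010
  pos 4: 10100 XOR 10011 = 00111
  pos 6: 11100 XOR 10011 = 01111
  pos 7: 11110 XOR 10011 = 01101
  pos 8: 11010 XOR 10011 = 01001
Remainder (last 4 bits) = 1001. This is the CRC / FCS.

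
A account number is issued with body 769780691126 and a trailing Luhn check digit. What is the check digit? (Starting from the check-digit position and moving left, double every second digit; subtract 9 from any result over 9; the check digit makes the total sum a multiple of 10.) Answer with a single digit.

5

Partial digits right→left: 6 2 1 1 9 6 0 8 7 9 6 7
Double every second digit counting from the check-digit position (so the 1st, 3rd, 5th, ... of the partial from the right).
  doubled (with −9 where >9): 3 2 9 0 5 3 → sum 22
  kept as-is: 2 1 6 8 9 7 → sum 33
Total = 22 + 33 = 55.
Check digit = (10 − (55 mod 10)) mod 10 = 5.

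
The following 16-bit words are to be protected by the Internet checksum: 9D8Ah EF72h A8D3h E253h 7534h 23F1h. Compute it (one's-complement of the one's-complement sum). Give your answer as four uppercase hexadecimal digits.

One's-complement addition (fold any carry out of bit 15 back into bit 0):
  0x9D8A + 0xEF72 = 0x18CFC → wrap carry → 0x8CFD
  0x8CFD + 0xA8D3 = 0x135D0 → wrap carry → 0x35D1
  0x35D1 + 0xE253 = 0x11824 → wrap carry → 0x1825
  0x1825 + 0x7534 = 0x08D59
  0x8D59 + 0x23F1 = 0x0B14A
One's-complement sum = 0xB14A.
Checksum = ~0xB14A & 0xFFFF = 0x4EB5.

4EB5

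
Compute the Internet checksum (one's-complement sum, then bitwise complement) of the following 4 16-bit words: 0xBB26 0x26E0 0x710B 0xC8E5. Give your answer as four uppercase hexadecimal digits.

E407

One's-complement addition (fold any carry out of bit 15 back into bit 0):
  0xBB26 + 0x26E0 = 0x0E206
  0xE206 + 0x710B = 0x15311 → wrap carry → 0x5312
  0x5312 + 0xC8E5 = 0x11BF7 → wrap carry → 0x1BF8
One's-complement sum = 0x1BF8.
Checksum = ~0x1BF8 & 0xFFFF = 0xE407.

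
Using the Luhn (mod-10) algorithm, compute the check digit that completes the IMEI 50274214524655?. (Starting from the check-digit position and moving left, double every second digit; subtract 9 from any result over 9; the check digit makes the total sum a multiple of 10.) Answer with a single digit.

9

Partial digits right→left: 5 5 6 4 2 5 4 1 2 4 7 2 0 5
Double every second digit counting from the check-digit position (so the 1st, 3rd, 5th, ... of the partial from the right).
  doubled (with −9 where >9): 1 3 4 8 4 5 0 → sum 25
  kept as-is: 5 4 5 1 4 2 5 → sum 26
Total = 25 + 26 = 51.
Check digit = (10 − (51 mod 10)) mod 10 = 9.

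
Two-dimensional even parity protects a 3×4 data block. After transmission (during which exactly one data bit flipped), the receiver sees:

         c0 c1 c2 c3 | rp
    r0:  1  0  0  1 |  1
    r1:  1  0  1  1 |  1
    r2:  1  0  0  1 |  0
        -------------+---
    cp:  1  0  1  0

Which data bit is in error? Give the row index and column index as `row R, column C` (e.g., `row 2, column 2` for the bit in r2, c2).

row 0, column 3

Recompute each row's even parity and compare to rp:
  r0: data parity 0, sent rp 1 → mismatch
  r1: data parity 1, sent rp 1 → ok
  r2: data parity 0, sent rp 0 → ok
Recompute each column's even parity and compare to cp:
  c0: data parity 1, sent cp 1 → ok
  c1: data parity 0, sent cp 0 → ok
  c2: data parity 1, sent cp 1 → ok
  c3: data parity 1, sent cp 0 → mismatch
Exactly one row (r0) and one column (c3) fail → the flipped bit is at their intersection.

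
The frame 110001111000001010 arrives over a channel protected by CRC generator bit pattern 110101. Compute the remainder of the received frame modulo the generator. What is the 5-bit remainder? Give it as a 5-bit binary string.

Modulo-2 division of 110001111000001010 by 110101:
  pos 0: 110001 XOR 110101 = 000100
  pos 3: 100111 XOR 110101 = 010010
  pos 4: 100100 XOR 110101 = 010001
  pos 5: 100010 XOR 110101 = 010111
  pos 6: 101110 XOR 110101 = 011011
  pos 7: 110110 XOR 110101 = 000011
  pos 11: 110101 XOR 110101 = 000000
Remainder = 00000 (zero — the frame passes the CRC check).

00000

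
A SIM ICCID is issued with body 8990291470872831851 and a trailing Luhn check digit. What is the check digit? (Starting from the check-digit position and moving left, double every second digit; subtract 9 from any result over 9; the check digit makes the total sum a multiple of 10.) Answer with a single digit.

4

Partial digits right→left: 1 5 8 1 3 8 2 7 8 0 7 4 1 9 2 0 9 9 8
Double every second digit counting from the check-digit position (so the 1st, 3rd, 5th, ... of the partial from the right).
  doubled (with −9 where >9): 2 7 6 4 7 5 2 4 9 7 → sum 53
  kept as-is: 5 1 8 7 0 4 9 0 9 → sum 43
Total = 53 + 43 = 96.
Check digit = (10 − (96 mod 10)) mod 10 = 4.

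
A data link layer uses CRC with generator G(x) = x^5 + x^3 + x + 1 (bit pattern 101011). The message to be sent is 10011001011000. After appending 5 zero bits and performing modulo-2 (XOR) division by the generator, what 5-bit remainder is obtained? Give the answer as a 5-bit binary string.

Append 5 zeros: 1001100101100000000. Divide by 101011 (XOR where the leading bit is 1):
  pos 0: 100110 XOR 101011 = 001101
  pos 2: 110101 XOR 101011 = 011110
  pos 3: 111100 XOR 101011 = 010111
  pos 4: 101111 XOR 101011 = 000100
  pos 7: 100100 XOR 101011 = 001111
  pos 9: 111100 XOR 101011 = 010111
  pos 10: 101110 XOR 101011 = 000101
  pos 13: 101000 XOR 101011 = 000011
Remainder (last 5 bits) = 00011. This is the CRC / FCS.

00011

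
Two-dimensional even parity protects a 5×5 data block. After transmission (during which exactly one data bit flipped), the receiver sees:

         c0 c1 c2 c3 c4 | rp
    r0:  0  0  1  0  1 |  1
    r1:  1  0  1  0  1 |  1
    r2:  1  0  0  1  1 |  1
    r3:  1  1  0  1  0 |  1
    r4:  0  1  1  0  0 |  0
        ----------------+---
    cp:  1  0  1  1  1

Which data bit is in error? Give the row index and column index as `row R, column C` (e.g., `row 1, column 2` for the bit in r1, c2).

Recompute each row's even parity and compare to rp:
  r0: data parity 0, sent rp 1 → mismatch
  r1: data parity 1, sent rp 1 → ok
  r2: data parity 1, sent rp 1 → ok
  r3: data parity 1, sent rp 1 → ok
  r4: data parity 0, sent rp 0 → ok
Recompute each column's even parity and compare to cp:
  c0: data parity 1, sent cp 1 → ok
  c1: data parity 0, sent cp 0 → ok
  c2: data parity 1, sent cp 1 → ok
  c3: data parity 0, sent cp 1 → mismatch
  c4: data parity 1, sent cp 1 → ok
Exactly one row (r0) and one column (c3) fail → the flipped bit is at their intersection.

row 0, column 3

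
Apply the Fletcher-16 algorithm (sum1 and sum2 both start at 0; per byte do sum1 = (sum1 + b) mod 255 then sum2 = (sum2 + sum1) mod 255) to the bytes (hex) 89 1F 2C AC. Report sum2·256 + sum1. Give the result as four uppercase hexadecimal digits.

8881

Running sums (mod 255):
  after byte 0 (89): sum1=137, sum2=137
  after byte 1 (1F): sum1=168, sum2=50
  after byte 2 (2C): sum1=212, sum2=7
  after byte 3 (AC): sum1=129, sum2=136
Checksum = sum2·256 + sum1 = 136·256 + 129 = 34945 = 0x8881.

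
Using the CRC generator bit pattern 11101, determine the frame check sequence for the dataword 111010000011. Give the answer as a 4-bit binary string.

Append 4 zeros: 1110100000110000. Divide by 11101 (XOR where the leading bit is 1):
  pos 0: 11101 XOR 11101 = 00000
  pos 10: 11000 XOR 11101 = 00101
Remainder (last 4 bits) = 1010. This is the CRC / FCS.

1010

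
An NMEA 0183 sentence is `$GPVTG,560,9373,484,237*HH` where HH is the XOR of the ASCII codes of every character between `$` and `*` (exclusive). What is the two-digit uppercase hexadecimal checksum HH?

61

XOR the ASCII codes of the payload characters:
  'G' = 0x47 → acc = 0x47
  'P' = 0x50 → acc = 0x17
  'V' = 0x56 → acc = 0x41
  'T' = 0x54 → acc = 0x15
  'G' = 0x47 → acc = 0x52
  ',' = 0x2C → acc = 0x7E
  '5' = 0x35 → acc = 0x4B
  '6' = 0x36 → acc = 0x7D
  '0' = 0x30 → acc = 0x4D
  ',' = 0x2C → acc = 0x61
  '9' = 0x39 → acc = 0x58
  '3' = 0x33 → acc = 0x6B
  '7' = 0x37 → acc = 0x5C
  '3' = 0x33 → acc = 0x6F
  ',' = 0x2C → acc = 0x43
  '4' = 0x34 → acc = 0x77
  '8' = 0x38 → acc = 0x4F
  '4' = 0x34 → acc = 0x7B
  ',' = 0x2C → acc = 0x57
  '2' = 0x32 → acc = 0x65
  '3' = 0x33 → acc = 0x56
  '7' = 0x37 → acc = 0x61
Checksum = 0x61.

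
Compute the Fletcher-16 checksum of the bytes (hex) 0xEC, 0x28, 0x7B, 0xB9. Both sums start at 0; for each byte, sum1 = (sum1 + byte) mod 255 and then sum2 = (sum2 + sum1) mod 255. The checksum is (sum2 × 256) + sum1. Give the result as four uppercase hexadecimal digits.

Running sums (mod 255):
  after byte 0 (0xEC): sum1=236, sum2=236
  after byte 1 (0x28): sum1=21, sum2=2
  after byte 2 (0x7B): sum1=144, sum2=146
  after byte 3 (0xB9): sum1=74, sum2=220
Checksum = sum2·256 + sum1 = 220·256 + 74 = 56394 = 0xDC4A.

DC4A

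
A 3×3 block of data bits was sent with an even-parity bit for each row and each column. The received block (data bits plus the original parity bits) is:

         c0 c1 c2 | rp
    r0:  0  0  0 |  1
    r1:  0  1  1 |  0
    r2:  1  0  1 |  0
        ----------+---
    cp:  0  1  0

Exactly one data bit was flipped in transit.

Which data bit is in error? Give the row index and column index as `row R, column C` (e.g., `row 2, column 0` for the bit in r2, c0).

row 0, column 0

Recompute each row's even parity and compare to rp:
  r0: data parity 0, sent rp 1 → mismatch
  r1: data parity 0, sent rp 0 → ok
  r2: data parity 0, sent rp 0 → ok
Recompute each column's even parity and compare to cp:
  c0: data parity 1, sent cp 0 → mismatch
  c1: data parity 1, sent cp 1 → ok
  c2: data parity 0, sent cp 0 → ok
Exactly one row (r0) and one column (c0) fail → the flipped bit is at their intersection.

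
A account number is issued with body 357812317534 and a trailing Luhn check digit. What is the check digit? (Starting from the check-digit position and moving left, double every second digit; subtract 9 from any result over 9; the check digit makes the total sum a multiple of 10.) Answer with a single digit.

Partial digits right→left: 4 3 5 7 1 3 2 1 8 7 5 3
Double every second digit counting from the check-digit position (so the 1st, 3rd, 5th, ... of the partial from the right).
  doubled (with −9 where >9): 8 1 2 4 7 1 → sum 23
  kept as-is: 3 7 3 1 7 3 → sum 24
Total = 23 + 24 = 47.
Check digit = (10 − (47 mod 10)) mod 10 = 3.

3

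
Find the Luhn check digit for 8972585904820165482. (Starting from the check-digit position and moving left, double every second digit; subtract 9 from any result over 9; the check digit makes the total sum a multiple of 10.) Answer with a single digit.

6

Partial digits right→left: 2 8 4 5 6 1 0 2 8 4 0 9 5 8 5 2 7 9 8
Double every second digit counting from the check-digit position (so the 1st, 3rd, 5th, ... of the partial from the right).
  doubled (with −9 where >9): 4 8 3 0 7 0 1 1 5 7 → sum 36
  kept as-is: 8 5 1 2 4 9 8 2 9 → sum 48
Total = 36 + 48 = 84.
Check digit = (10 − (84 mod 10)) mod 10 = 6.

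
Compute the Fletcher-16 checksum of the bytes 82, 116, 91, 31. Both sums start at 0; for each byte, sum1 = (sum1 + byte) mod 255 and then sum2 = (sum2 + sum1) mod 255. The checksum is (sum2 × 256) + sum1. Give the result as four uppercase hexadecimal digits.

Running sums (mod 255):
  after byte 0 (82): sum1=82, sum2=82
  after byte 1 (116): sum1=198, sum2=25
  after byte 2 (91): sum1=34, sum2=59
  after byte 3 (31): sum1=65, sum2=124
Checksum = sum2·256 + sum1 = 124·256 + 65 = 31809 = 0x7C41.

7C41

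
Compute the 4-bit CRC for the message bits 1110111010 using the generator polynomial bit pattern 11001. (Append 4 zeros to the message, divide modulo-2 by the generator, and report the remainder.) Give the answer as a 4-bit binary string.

Append 4 zeros: 11101110100000. Divide by 11001 (XOR where the leading bit is 1):
  pos 0: 11101 XOR 11001 = 00100
  pos 2: 10011 XOR 11001 = 01010
  pos 3: 10100 XOR 11001 = 01101
  pos 4: 11011 XOR 11001 = 00010
  pos 7: 10000 XOR 11001 = 01001
  pos 8: 10010 XOR 11001 = 01011
  pos 9: 10110 XOR 11001 = 01111
Remainder (last 4 bits) = 1111. This is the CRC / FCS.

1111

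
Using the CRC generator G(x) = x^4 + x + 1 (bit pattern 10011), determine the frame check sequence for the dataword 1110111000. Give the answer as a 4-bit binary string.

1000

Append 4 zeros: 11101110000000. Divide by 10011 (XOR where the leading bit is 1):
  pos 0: 11101 XOR 10011 = 01110
  pos 1: 11101 XOR 10011 = 01110
  pos 2: 11101 XOR 10011 = 01110
  pos 3: 11100 XOR 10011 = 01111
  pos 4: 11110 XOR 10011 = 01101
  pos 5: 11010 XOR 10011 = 01001
  pos 6: 10010 XOR 10011 = 00001
Remainder (last 4 bits) = 1000. This is the CRC / FCS.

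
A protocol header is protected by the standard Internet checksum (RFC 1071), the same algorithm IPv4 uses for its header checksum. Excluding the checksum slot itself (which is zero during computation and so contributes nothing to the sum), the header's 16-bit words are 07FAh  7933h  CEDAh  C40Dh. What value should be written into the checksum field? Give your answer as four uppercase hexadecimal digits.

One's-complement addition (fold any carry out of bit 15 back into bit 0):
  0x07FA + 0x7933 = 0x0812D
  0x812D + 0xCEDA = 0x15007 → wrap carry → 0x5008
  0x5008 + 0xC40D = 0x11415 → wrap carry → 0x1416
One's-complement sum = 0x1416.
Checksum = ~0x1416 & 0xFFFF = 0xEBE9.

EBE9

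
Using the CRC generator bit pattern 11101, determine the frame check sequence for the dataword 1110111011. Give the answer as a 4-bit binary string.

1001

Append 4 zeros: 11101110110000. Divide by 11101 (XOR where the leading bit is 1):
  pos 0: 11101 XOR 11101 = 00000
  pos 5: 11011 XOR 11101 = 00110
  pos 7: 11000 XOR 11101 = 00101
  pos 9: 10100 XOR 11101 = 01001
Remainder (last 4 bits) = 1001. This is the CRC / FCS.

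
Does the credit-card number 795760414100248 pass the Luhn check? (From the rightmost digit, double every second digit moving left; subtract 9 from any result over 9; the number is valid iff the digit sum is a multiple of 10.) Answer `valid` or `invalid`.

invalid

From the right, keep odd positions and double even positions (subtract 9 from any doubled value over 9):
  doubled (positions 2,4,...): 8 0 2 2 0 5 9 → sum 26
  kept (positions 1,3,...): 8 2 0 4 4 6 5 7 → sum 36
Total = 62.
62 mod 10 = 2, so the number is invalid.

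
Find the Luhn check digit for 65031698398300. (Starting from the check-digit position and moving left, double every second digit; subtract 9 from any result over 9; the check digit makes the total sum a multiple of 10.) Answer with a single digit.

Partial digits right→left: 0 0 3 8 9 3 8 9 6 1 3 0 5 6
Double every second digit counting from the check-digit position (so the 1st, 3rd, 5th, ... of the partial from the right).
  doubled (with −9 where >9): 0 6 9 7 3 6 1 → sum 32
  kept as-is: 0 8 3 9 1 0 6 → sum 27
Total = 32 + 27 = 59.
Check digit = (10 − (59 mod 10)) mod 10 = 1.

1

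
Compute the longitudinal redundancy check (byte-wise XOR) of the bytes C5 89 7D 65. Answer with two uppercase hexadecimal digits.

54

XOR the bytes together:
  start with 0xC5
  0xC5 ⊕ 0x89 = 0x4C
  0x4C ⊕ 0x7D = 0x31
  0x31 ⊕ 0x65 = 0x54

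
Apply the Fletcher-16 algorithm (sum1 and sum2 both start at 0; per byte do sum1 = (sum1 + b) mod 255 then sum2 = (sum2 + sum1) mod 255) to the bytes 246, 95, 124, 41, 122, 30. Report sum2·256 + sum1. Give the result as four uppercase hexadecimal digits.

2794

Running sums (mod 255):
  after byte 0 (246): sum1=246, sum2=246
  after byte 1 (95): sum1=86, sum2=77
  after byte 2 (124): sum1=210, sum2=32
  after byte 3 (41): sum1=251, sum2=28
  after byte 4 (122): sum1=118, sum2=146
  after byte 5 (30): sum1=148, sum2=39
Checksum = sum2·256 + sum1 = 39·256 + 148 = 10132 = 0x2794.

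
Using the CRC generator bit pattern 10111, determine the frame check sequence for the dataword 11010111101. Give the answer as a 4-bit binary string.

Append 4 zeros: 110101111010000. Divide by 10111 (XOR where the leading bit is 1):
  pos 0: 11010 XOR 10111 = 01101
  pos 1: 11011 XOR 10111 = 01100
  pos 2: 11001 XOR 10111 = 01110
  pos 3: 11101 XOR 10111 = 01010
  pos 4: 10101 XOR 10111 = 00010
  pos 7: 10010 XOR 10111 = 00101
  pos 9: 10100 XOR 10111 = 00011
Remainder (last 4 bits) = 0110. This is the CRC / FCS.

0110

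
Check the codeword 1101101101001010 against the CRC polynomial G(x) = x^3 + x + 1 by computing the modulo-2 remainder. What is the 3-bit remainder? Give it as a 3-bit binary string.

000

Modulo-2 division of 1101101101001010 by 1011:
  pos 0: 1101 XOR 1011 = 0110
  pos 1: 1101 XOR 1011 = 0110
  pos 2: 1100 XOR 1011 = 0111
  pos 3: 1111 XOR 1011 = 0100
  pos 4: 1001 XOR 1011 = 0010
  pos 6: 1001 XOR 1011 = 0010
  pos 8: 1000 XOR 1011 = 0011
  pos 10: 1110 XOR 1011 = 0101
  pos 11: 1011 XOR 1011 = 0000
Remainder = 000 (zero — the frame passes the CRC check).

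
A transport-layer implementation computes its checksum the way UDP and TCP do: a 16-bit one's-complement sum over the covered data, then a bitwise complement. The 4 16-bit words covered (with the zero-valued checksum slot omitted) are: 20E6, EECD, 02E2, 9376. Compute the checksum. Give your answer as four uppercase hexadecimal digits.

59F3

One's-complement addition (fold any carry out of bit 15 back into bit 0):
  0x20E6 + 0xEECD = 0x10FB3 → wrap carry → 0x0FB4
  0x0FB4 + 0x02E2 = 0x01296
  0x1296 + 0x9376 = 0x0A60C
One's-complement sum = 0xA60C.
Checksum = ~0xA60C & 0xFFFF = 0x59F3.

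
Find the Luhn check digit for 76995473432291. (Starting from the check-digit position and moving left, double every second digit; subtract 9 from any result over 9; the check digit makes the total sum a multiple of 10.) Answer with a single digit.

9

Partial digits right→left: 1 9 2 2 3 4 3 7 4 5 9 9 6 7
Double every second digit counting from the check-digit position (so the 1st, 3rd, 5th, ... of the partial from the right).
  doubled (with −9 where >9): 2 4 6 6 8 9 3 → sum 38
  kept as-is: 9 2 4 7 5 9 7 → sum 43
Total = 38 + 43 = 81.
Check digit = (10 − (81 mod 10)) mod 10 = 9.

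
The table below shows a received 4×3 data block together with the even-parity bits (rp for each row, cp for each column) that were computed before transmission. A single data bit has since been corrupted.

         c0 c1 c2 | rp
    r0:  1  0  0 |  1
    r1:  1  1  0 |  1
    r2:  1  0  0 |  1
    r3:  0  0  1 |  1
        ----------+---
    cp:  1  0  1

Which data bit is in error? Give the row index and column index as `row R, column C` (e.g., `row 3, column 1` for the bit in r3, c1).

row 1, column 1

Recompute each row's even parity and compare to rp:
  r0: data parity 1, sent rp 1 → ok
  r1: data parity 0, sent rp 1 → mismatch
  r2: data parity 1, sent rp 1 → ok
  r3: data parity 1, sent rp 1 → ok
Recompute each column's even parity and compare to cp:
  c0: data parity 1, sent cp 1 → ok
  c1: data parity 1, sent cp 0 → mismatch
  c2: data parity 1, sent cp 1 → ok
Exactly one row (r1) and one column (c1) fail → the flipped bit is at their intersection.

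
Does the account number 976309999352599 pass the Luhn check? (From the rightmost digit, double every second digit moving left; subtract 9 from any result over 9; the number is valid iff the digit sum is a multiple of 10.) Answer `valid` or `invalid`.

valid

From the right, keep odd positions and double even positions (subtract 9 from any doubled value over 9):
  doubled (positions 2,4,...): 9 4 6 9 9 6 5 → sum 48
  kept (positions 1,3,...): 9 5 5 9 9 0 6 9 → sum 52
Total = 100.
100 mod 10 = 0, so the number is valid.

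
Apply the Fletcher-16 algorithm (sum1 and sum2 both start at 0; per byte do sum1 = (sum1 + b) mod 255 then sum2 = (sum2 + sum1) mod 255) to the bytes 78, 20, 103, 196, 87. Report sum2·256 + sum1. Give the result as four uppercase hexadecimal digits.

EEE5

Running sums (mod 255):
  after byte 0 (78): sum1=78, sum2=78
  after byte 1 (20): sum1=98, sum2=176
  after byte 2 (103): sum1=201, sum2=122
  after byte 3 (196): sum1=142, sum2=9
  after byte 4 (87): sum1=229, sum2=238
Checksum = sum2·256 + sum1 = 238·256 + 229 = 61157 = 0xEEE5.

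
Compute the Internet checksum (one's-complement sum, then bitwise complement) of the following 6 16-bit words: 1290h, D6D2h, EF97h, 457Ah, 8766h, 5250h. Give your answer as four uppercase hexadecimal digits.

07D4

One's-complement addition (fold any carry out of bit 15 back into bit 0):
  0x1290 + 0xD6D2 = 0x0E962
  0xE962 + 0xEF97 = 0x1D8F9 → wrap carry → 0xD8FA
  0xD8FA + 0x457A = 0x11E74 → wrap carry → 0x1E75
  0x1E75 + 0x8766 = 0x0A5DB
  0xA5DB + 0x5250 = 0x0F82B
One's-complement sum = 0xF82B.
Checksum = ~0xF82B & 0xFFFF = 0x07D4.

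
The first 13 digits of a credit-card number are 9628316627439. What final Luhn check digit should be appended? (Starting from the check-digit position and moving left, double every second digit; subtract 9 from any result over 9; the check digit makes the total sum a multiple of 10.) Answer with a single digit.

6

Partial digits right→left: 9 3 4 7 2 6 6 1 3 8 2 6 9
Double every second digit counting from the check-digit position (so the 1st, 3rd, 5th, ... of the partial from the right).
  doubled (with −9 where >9): 9 8 4 3 6 4 9 → sum 43
  kept as-is: 3 7 6 1 8 6 → sum 31
Total = 43 + 31 = 74.
Check digit = (10 − (74 mod 10)) mod 10 = 6.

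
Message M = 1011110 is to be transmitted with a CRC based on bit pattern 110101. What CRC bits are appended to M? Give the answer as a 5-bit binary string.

Append 5 zeros: 101111000000. Divide by 110101 (XOR where the leading bit is 1):
  pos 0: 101111 XOR 110101 = 011010
  pos 1: 110100 XOR 110101 = 000001
  pos 6: 100000 XOR 110101 = 010101
Remainder (last 5 bits) = 10101. This is the CRC / FCS.

10101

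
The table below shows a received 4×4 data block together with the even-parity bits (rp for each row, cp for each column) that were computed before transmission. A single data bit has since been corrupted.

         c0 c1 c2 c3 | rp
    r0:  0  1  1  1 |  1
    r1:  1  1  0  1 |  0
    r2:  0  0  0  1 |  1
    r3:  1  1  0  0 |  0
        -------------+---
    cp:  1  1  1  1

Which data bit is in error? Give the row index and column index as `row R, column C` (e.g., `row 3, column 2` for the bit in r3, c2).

Recompute each row's even parity and compare to rp:
  r0: data parity 1, sent rp 1 → ok
  r1: data parity 1, sent rp 0 → mismatch
  r2: data parity 1, sent rp 1 → ok
  r3: data parity 0, sent rp 0 → ok
Recompute each column's even parity and compare to cp:
  c0: data parity 0, sent cp 1 → mismatch
  c1: data parity 1, sent cp 1 → ok
  c2: data parity 1, sent cp 1 → ok
  c3: data parity 1, sent cp 1 → ok
Exactly one row (r1) and one column (c0) fail → the flipped bit is at their intersection.

row 1, column 0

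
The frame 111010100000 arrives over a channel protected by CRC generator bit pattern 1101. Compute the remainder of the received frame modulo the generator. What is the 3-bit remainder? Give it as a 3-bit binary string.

100

Modulo-2 division of 111010100000 by 1101:
  pos 0: 1110 XOR 1101 = 0011
  pos 2: 1110 XOR 1101 = 0011
  pos 4: 1110 XOR 1101 = 0011
  pos 6: 1100 XOR 1101 = 0001
Remainder = 100 (nonzero — an error is detected).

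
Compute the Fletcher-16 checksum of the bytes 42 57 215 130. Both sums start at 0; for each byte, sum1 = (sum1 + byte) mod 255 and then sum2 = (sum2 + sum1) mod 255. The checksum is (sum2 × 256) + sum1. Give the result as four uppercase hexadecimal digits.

86BD

Running sums (mod 255):
  after byte 0 (42): sum1=42, sum2=42
  after byte 1 (57): sum1=99, sum2=141
  after byte 2 (215): sum1=59, sum2=200
  after byte 3 (130): sum1=189, sum2=134
Checksum = sum2·256 + sum1 = 134·256 + 189 = 34493 = 0x86BD.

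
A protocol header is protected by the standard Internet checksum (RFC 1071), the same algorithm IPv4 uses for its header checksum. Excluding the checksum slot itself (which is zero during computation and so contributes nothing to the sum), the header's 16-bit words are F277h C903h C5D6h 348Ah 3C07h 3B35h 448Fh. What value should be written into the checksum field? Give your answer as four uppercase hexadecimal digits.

8E57

One's-complement addition (fold any carry out of bit 15 back into bit 0):
  0xF277 + 0xC903 = 0x1BB7A → wrap carry → 0xBB7B
  0xBB7B + 0xC5D6 = 0x18151 → wrap carry → 0x8152
  0x8152 + 0x348A = 0x0B5DC
  0xB5DC + 0x3C07 = 0x0F1E3
  0xF1E3 + 0x3B35 = 0x12D18 → wrap carry → 0x2D19
  0x2D19 + 0x448F = 0x071A8
One's-complement sum = 0x71A8.
Checksum = ~0x71A8 & 0xFFFF = 0x8E57.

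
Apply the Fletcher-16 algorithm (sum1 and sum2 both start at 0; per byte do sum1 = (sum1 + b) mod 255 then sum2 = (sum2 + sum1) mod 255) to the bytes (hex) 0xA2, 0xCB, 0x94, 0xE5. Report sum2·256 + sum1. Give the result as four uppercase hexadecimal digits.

FCE8

Running sums (mod 255):
  after byte 0 (0xA2): sum1=162, sum2=162
  after byte 1 (0xCB): sum1=110, sum2=17
  after byte 2 (0x94): sum1=3, sum2=20
  after byte 3 (0xE5): sum1=232, sum2=252
Checksum = sum2·256 + sum1 = 252·256 + 232 = 64744 = 0xFCE8.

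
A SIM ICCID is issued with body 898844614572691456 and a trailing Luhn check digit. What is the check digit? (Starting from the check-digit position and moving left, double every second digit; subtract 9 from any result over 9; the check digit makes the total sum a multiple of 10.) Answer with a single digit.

Partial digits right→left: 6 5 4 1 9 6 2 7 5 4 1 6 4 4 8 8 9 8
Double every second digit counting from the check-digit position (so the 1st, 3rd, 5th, ... of the partial from the right).
  doubled (with −9 where >9): 3 8 9 4 1 2 8 7 9 → sum 51
  kept as-is: 5 1 6 7 4 6 4 8 8 → sum 49
Total = 51 + 49 = 100.
Check digit = (10 − (100 mod 10)) mod 10 = 0.

0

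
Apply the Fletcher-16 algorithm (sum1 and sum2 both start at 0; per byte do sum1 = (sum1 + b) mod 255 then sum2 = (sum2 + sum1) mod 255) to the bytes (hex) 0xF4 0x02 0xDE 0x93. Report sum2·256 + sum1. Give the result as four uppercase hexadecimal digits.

2B69

Running sums (mod 255):
  after byte 0 (0xF4): sum1=244, sum2=244
  after byte 1 (0x02): sum1=246, sum2=235
  after byte 2 (0xDE): sum1=213, sum2=193
  after byte 3 (0x93): sum1=105, sum2=43
Checksum = sum2·256 + sum1 = 43·256 + 105 = 11113 = 0x2B69.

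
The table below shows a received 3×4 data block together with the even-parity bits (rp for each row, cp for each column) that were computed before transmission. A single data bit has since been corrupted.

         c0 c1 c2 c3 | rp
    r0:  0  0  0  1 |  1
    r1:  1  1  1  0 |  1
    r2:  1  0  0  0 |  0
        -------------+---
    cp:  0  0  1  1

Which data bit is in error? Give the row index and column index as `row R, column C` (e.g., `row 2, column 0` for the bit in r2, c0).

row 2, column 1

Recompute each row's even parity and compare to rp:
  r0: data parity 1, sent rp 1 → ok
  r1: data parity 1, sent rp 1 → ok
  r2: data parity 1, sent rp 0 → mismatch
Recompute each column's even parity and compare to cp:
  c0: data parity 0, sent cp 0 → ok
  c1: data parity 1, sent cp 0 → mismatch
  c2: data parity 1, sent cp 1 → ok
  c3: data parity 1, sent cp 1 → ok
Exactly one row (r2) and one column (c1) fail → the flipped bit is at their intersection.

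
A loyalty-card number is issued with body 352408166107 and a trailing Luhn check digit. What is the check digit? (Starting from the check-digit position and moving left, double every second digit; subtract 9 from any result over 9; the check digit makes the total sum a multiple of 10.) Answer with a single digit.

Partial digits right→left: 7 0 1 6 6 1 8 0 4 2 5 3
Double every second digit counting from the check-digit position (so the 1st, 3rd, 5th, ... of the partial from the right).
  doubled (with −9 where >9): 5 2 3 7 8 1 → sum 26
  kept as-is: 0 6 1 0 2 3 → sum 12
Total = 26 + 12 = 38.
Check digit = (10 − (38 mod 10)) mod 10 = 2.

2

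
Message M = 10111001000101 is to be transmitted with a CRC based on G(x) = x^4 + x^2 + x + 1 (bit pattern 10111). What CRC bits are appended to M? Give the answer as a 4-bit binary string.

Append 4 zeros: 101110010001010000. Divide by 10111 (XOR where the leading bit is 1):
  pos 0: 10111 XOR 10111 = 00000
  pos 7: 10001 XOR 10111 = 00110
  pos 9: 11001 XOR 10111 = 01110
  pos 10: 11100 XOR 10111 = 01011
  pos 11: 10110 XOR 10111 = 00001
Remainder (last 4 bits) = 0100. This is the CRC / FCS.

0100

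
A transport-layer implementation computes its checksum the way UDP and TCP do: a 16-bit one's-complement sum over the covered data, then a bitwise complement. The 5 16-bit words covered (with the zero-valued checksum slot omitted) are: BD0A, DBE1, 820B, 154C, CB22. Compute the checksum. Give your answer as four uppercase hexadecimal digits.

One's-complement addition (fold any carry out of bit 15 back into bit 0):
  0xBD0A + 0xDBE1 = 0x198EB → wrap carry → 0x98EC
  0x98EC + 0x820B = 0x11AF7 → wrap carry → 0x1AF8
  0x1AF8 + 0x154C = 0x03044
  0x3044 + 0xCB22 = 0x0FB66
One's-complement sum = 0xFB66.
Checksum = ~0xFB66 & 0xFFFF = 0x0499.

0499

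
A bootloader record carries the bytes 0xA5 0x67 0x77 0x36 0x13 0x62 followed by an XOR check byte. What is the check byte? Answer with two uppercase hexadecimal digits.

F2

XOR the bytes together:
  start with 0xA5
  0xA5 ⊕ 0x67 = 0xC2
  0xC2 ⊕ 0x77 = 0xB5
  0xB5 ⊕ 0x36 = 0x83
  0x83 ⊕ 0x13 = 0x90
  0x90 ⊕ 0x62 = 0xF2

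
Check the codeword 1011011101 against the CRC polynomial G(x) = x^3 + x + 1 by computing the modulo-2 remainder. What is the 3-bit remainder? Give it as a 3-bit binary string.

000

Modulo-2 division of 1011011101 by 1011:
  pos 0: 1011 XOR 1011 = 0000
  pos 5: 1110 XOR 1011 = 0101
  pos 6: 1011 XOR 1011 = 0000
Remainder = 000 (zero — the frame passes the CRC check).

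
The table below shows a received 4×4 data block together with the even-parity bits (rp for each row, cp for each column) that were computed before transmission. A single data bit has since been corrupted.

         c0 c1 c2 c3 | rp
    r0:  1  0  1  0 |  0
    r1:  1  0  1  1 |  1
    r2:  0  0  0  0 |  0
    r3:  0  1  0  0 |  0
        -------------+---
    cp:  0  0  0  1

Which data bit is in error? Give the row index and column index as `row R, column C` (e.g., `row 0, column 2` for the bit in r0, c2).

row 3, column 1

Recompute each row's even parity and compare to rp:
  r0: data parity 0, sent rp 0 → ok
  r1: data parity 1, sent rp 1 → ok
  r2: data parity 0, sent rp 0 → ok
  r3: data parity 1, sent rp 0 → mismatch
Recompute each column's even parity and compare to cp:
  c0: data parity 0, sent cp 0 → ok
  c1: data parity 1, sent cp 0 → mismatch
  c2: data parity 0, sent cp 0 → ok
  c3: data parity 1, sent cp 1 → ok
Exactly one row (r3) and one column (c1) fail → the flipped bit is at their intersection.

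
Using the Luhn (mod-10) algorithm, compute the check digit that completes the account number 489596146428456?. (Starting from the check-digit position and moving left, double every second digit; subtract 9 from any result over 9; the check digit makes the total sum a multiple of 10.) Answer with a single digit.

4

Partial digits right→left: 6 5 4 8 2 4 6 4 1 6 9 5 9 8 4
Double every second digit counting from the check-digit position (so the 1st, 3rd, 5th, ... of the partial from the right).
  doubled (with −9 where >9): 3 8 4 3 2 9 9 8 → sum 46
  kept as-is: 5 8 4 4 6 5 8 → sum 40
Total = 46 + 40 = 86.
Check digit = (10 − (86 mod 10)) mod 10 = 4.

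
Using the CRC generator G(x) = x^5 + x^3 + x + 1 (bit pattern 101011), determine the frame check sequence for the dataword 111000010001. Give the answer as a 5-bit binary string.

00001

Append 5 zeros: 11100001000100000. Divide by 101011 (XOR where the leading bit is 1):
  pos 0: 111000 XOR 101011 = 010011
  pos 1: 100110 XOR 101011 = 001101
  pos 3: 110110 XOR 101011 = 011101
  pos 4: 111010 XOR 101011 = 010001
  pos 5: 100010 XOR 101011 = 001001
  pos 7: 100110 XOR 101011 = 001101
  pos 9: 110100 XOR 101011 = 011111
  pos 10: 111110 XOR 101011 = 010101
  pos 11: 101010 XOR 101011 = 000001
Remainder (last 5 bits) = 00001. This is the CRC / FCS.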